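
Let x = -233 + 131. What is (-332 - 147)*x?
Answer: 48858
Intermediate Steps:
x = -102
(-332 - 147)*x = (-332 - 147)*(-102) = -479*(-102) = 48858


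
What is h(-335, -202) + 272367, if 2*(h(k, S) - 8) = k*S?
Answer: 306210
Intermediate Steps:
h(k, S) = 8 + S*k/2 (h(k, S) = 8 + (k*S)/2 = 8 + (S*k)/2 = 8 + S*k/2)
h(-335, -202) + 272367 = (8 + (½)*(-202)*(-335)) + 272367 = (8 + 33835) + 272367 = 33843 + 272367 = 306210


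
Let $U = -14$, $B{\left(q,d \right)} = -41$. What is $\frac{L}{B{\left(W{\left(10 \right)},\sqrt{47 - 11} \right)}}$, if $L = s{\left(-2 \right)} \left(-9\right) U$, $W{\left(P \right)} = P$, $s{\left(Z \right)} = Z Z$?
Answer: $- \frac{504}{41} \approx -12.293$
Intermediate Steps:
$s{\left(Z \right)} = Z^{2}$
$L = 504$ ($L = \left(-2\right)^{2} \left(-9\right) \left(-14\right) = 4 \left(-9\right) \left(-14\right) = \left(-36\right) \left(-14\right) = 504$)
$\frac{L}{B{\left(W{\left(10 \right)},\sqrt{47 - 11} \right)}} = \frac{504}{-41} = 504 \left(- \frac{1}{41}\right) = - \frac{504}{41}$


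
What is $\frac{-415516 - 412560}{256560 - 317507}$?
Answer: $\frac{828076}{60947} \approx 13.587$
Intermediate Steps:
$\frac{-415516 - 412560}{256560 - 317507} = - \frac{828076}{-60947} = \left(-828076\right) \left(- \frac{1}{60947}\right) = \frac{828076}{60947}$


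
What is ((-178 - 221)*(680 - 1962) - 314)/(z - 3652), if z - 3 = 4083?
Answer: 255602/217 ≈ 1177.9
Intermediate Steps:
z = 4086 (z = 3 + 4083 = 4086)
((-178 - 221)*(680 - 1962) - 314)/(z - 3652) = ((-178 - 221)*(680 - 1962) - 314)/(4086 - 3652) = (-399*(-1282) - 314)/434 = (511518 - 314)*(1/434) = 511204*(1/434) = 255602/217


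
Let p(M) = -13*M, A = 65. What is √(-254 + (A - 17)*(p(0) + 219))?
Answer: √10258 ≈ 101.28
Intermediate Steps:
√(-254 + (A - 17)*(p(0) + 219)) = √(-254 + (65 - 17)*(-13*0 + 219)) = √(-254 + 48*(0 + 219)) = √(-254 + 48*219) = √(-254 + 10512) = √10258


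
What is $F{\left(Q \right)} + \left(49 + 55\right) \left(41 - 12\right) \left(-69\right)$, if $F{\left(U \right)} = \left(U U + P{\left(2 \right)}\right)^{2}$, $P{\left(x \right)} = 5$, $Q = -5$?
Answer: $-207204$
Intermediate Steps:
$F{\left(U \right)} = \left(5 + U^{2}\right)^{2}$ ($F{\left(U \right)} = \left(U U + 5\right)^{2} = \left(U^{2} + 5\right)^{2} = \left(5 + U^{2}\right)^{2}$)
$F{\left(Q \right)} + \left(49 + 55\right) \left(41 - 12\right) \left(-69\right) = \left(5 + \left(-5\right)^{2}\right)^{2} + \left(49 + 55\right) \left(41 - 12\right) \left(-69\right) = \left(5 + 25\right)^{2} + 104 \cdot 29 \left(-69\right) = 30^{2} + 3016 \left(-69\right) = 900 - 208104 = -207204$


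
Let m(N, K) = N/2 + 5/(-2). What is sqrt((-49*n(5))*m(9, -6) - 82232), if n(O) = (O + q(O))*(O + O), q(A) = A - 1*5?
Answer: 2*I*sqrt(21783) ≈ 295.18*I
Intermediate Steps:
q(A) = -5 + A (q(A) = A - 5 = -5 + A)
m(N, K) = -5/2 + N/2 (m(N, K) = N*(1/2) + 5*(-1/2) = N/2 - 5/2 = -5/2 + N/2)
n(O) = 2*O*(-5 + 2*O) (n(O) = (O + (-5 + O))*(O + O) = (-5 + 2*O)*(2*O) = 2*O*(-5 + 2*O))
sqrt((-49*n(5))*m(9, -6) - 82232) = sqrt((-98*5*(-5 + 2*5))*(-5/2 + (1/2)*9) - 82232) = sqrt((-98*5*(-5 + 10))*(-5/2 + 9/2) - 82232) = sqrt(-98*5*5*2 - 82232) = sqrt(-49*50*2 - 82232) = sqrt(-2450*2 - 82232) = sqrt(-4900 - 82232) = sqrt(-87132) = 2*I*sqrt(21783)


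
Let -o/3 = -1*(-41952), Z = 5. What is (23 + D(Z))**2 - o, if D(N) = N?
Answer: 126640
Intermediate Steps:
o = -125856 (o = -(-3)*(-41952) = -3*41952 = -125856)
(23 + D(Z))**2 - o = (23 + 5)**2 - 1*(-125856) = 28**2 + 125856 = 784 + 125856 = 126640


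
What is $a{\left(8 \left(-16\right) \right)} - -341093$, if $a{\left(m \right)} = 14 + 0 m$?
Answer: $341107$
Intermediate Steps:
$a{\left(m \right)} = 14$ ($a{\left(m \right)} = 14 + 0 = 14$)
$a{\left(8 \left(-16\right) \right)} - -341093 = 14 - -341093 = 14 + 341093 = 341107$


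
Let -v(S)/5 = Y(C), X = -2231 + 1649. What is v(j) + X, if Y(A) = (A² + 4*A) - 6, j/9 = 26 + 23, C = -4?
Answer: -552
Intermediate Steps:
j = 441 (j = 9*(26 + 23) = 9*49 = 441)
Y(A) = -6 + A² + 4*A
X = -582
v(S) = 30 (v(S) = -5*(-6 + (-4)² + 4*(-4)) = -5*(-6 + 16 - 16) = -5*(-6) = 30)
v(j) + X = 30 - 582 = -552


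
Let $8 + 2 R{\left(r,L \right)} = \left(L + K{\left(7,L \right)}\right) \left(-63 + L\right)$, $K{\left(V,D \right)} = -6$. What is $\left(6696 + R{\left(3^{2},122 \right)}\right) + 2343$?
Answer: $12457$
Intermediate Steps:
$R{\left(r,L \right)} = -4 + \frac{\left(-63 + L\right) \left(-6 + L\right)}{2}$ ($R{\left(r,L \right)} = -4 + \frac{\left(L - 6\right) \left(-63 + L\right)}{2} = -4 + \frac{\left(-6 + L\right) \left(-63 + L\right)}{2} = -4 + \frac{\left(-63 + L\right) \left(-6 + L\right)}{2}$)
$\left(6696 + R{\left(3^{2},122 \right)}\right) + 2343 = \left(6696 + \left(185 + \frac{122^{2}}{2} - 4209\right)\right) + 2343 = \left(6696 + \left(185 + \frac{1}{2} \cdot 14884 - 4209\right)\right) + 2343 = \left(6696 + \left(185 + 7442 - 4209\right)\right) + 2343 = \left(6696 + 3418\right) + 2343 = 10114 + 2343 = 12457$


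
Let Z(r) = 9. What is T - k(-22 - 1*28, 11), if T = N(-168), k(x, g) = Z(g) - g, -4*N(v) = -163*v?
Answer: -6844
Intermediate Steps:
N(v) = 163*v/4 (N(v) = -(-163)*v/4 = 163*v/4)
k(x, g) = 9 - g
T = -6846 (T = (163/4)*(-168) = -6846)
T - k(-22 - 1*28, 11) = -6846 - (9 - 1*11) = -6846 - (9 - 11) = -6846 - 1*(-2) = -6846 + 2 = -6844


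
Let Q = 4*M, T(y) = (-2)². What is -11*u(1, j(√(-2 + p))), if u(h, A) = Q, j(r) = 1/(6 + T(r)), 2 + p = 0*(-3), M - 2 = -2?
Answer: 0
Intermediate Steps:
T(y) = 4
M = 0 (M = 2 - 2 = 0)
p = -2 (p = -2 + 0*(-3) = -2 + 0 = -2)
Q = 0 (Q = 4*0 = 0)
j(r) = ⅒ (j(r) = 1/(6 + 4) = 1/10 = ⅒)
u(h, A) = 0
-11*u(1, j(√(-2 + p))) = -11*0 = 0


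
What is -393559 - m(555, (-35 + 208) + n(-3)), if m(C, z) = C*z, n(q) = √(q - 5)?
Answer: -489574 - 1110*I*√2 ≈ -4.8957e+5 - 1569.8*I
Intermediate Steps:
n(q) = √(-5 + q)
-393559 - m(555, (-35 + 208) + n(-3)) = -393559 - 555*((-35 + 208) + √(-5 - 3)) = -393559 - 555*(173 + √(-8)) = -393559 - 555*(173 + 2*I*√2) = -393559 - (96015 + 1110*I*√2) = -393559 + (-96015 - 1110*I*√2) = -489574 - 1110*I*√2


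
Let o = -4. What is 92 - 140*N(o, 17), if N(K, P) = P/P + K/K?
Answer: -188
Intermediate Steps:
N(K, P) = 2 (N(K, P) = 1 + 1 = 2)
92 - 140*N(o, 17) = 92 - 140*2 = 92 - 280 = -188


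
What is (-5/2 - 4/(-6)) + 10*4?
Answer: 229/6 ≈ 38.167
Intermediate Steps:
(-5/2 - 4/(-6)) + 10*4 = (-5*1/2 - 4*(-1/6)) + 40 = (-5/2 + 2/3) + 40 = -11/6 + 40 = 229/6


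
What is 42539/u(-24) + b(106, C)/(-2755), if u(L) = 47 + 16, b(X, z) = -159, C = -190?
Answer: 16743566/24795 ≈ 675.28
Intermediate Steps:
u(L) = 63
42539/u(-24) + b(106, C)/(-2755) = 42539/63 - 159/(-2755) = 42539*(1/63) - 159*(-1/2755) = 6077/9 + 159/2755 = 16743566/24795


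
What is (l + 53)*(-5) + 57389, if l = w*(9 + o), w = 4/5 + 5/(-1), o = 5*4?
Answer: 57733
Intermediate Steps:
o = 20
w = -21/5 (w = 4*(1/5) + 5*(-1) = 4/5 - 5 = -21/5 ≈ -4.2000)
l = -609/5 (l = -21*(9 + 20)/5 = -21/5*29 = -609/5 ≈ -121.80)
(l + 53)*(-5) + 57389 = (-609/5 + 53)*(-5) + 57389 = -344/5*(-5) + 57389 = 344 + 57389 = 57733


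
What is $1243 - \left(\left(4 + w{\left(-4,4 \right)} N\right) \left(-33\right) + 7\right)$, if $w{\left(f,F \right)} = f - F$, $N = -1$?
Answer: $1632$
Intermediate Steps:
$1243 - \left(\left(4 + w{\left(-4,4 \right)} N\right) \left(-33\right) + 7\right) = 1243 - \left(\left(4 + \left(-4 - 4\right) \left(-1\right)\right) \left(-33\right) + 7\right) = 1243 - \left(\left(4 - -8\right) \left(-33\right) + 7\right) = 1243 - \left(\left(4 + 8\right) \left(-33\right) + 7\right) = 1243 - \left(12 \left(-33\right) + 7\right) = 1243 - \left(-396 + 7\right) = 1243 - -389 = 1243 + 389 = 1632$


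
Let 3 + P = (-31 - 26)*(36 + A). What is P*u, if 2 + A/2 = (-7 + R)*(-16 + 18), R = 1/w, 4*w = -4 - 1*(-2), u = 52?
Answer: 11700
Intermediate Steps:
w = -½ (w = (-4 - 1*(-2))/4 = (-4 + 2)/4 = (¼)*(-2) = -½ ≈ -0.50000)
R = -2 (R = 1/(-½) = -2)
A = -40 (A = -4 + 2*((-7 - 2)*(-16 + 18)) = -4 + 2*(-9*2) = -4 + 2*(-18) = -4 - 36 = -40)
P = 225 (P = -3 + (-31 - 26)*(36 - 40) = -3 - 57*(-4) = -3 + 228 = 225)
P*u = 225*52 = 11700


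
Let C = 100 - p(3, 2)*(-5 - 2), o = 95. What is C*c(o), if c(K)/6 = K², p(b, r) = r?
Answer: 6173100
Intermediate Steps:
c(K) = 6*K²
C = 114 (C = 100 - 2*(-5 - 2) = 100 - 2*(-7) = 100 - 1*(-14) = 100 + 14 = 114)
C*c(o) = 114*(6*95²) = 114*(6*9025) = 114*54150 = 6173100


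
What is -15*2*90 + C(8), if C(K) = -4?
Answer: -2704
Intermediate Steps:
-15*2*90 + C(8) = -15*2*90 - 4 = -30*90 - 4 = -2700 - 4 = -2704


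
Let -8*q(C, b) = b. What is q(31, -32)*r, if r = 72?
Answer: 288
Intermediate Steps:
q(C, b) = -b/8
q(31, -32)*r = -⅛*(-32)*72 = 4*72 = 288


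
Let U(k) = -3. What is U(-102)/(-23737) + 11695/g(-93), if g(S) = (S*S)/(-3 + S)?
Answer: -8883326231/68433771 ≈ -129.81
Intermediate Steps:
g(S) = S²/(-3 + S)
U(-102)/(-23737) + 11695/g(-93) = -3/(-23737) + 11695/(((-93)²/(-3 - 93))) = -3*(-1/23737) + 11695/((8649/(-96))) = 3/23737 + 11695/((8649*(-1/96))) = 3/23737 + 11695/(-2883/32) = 3/23737 + 11695*(-32/2883) = 3/23737 - 374240/2883 = -8883326231/68433771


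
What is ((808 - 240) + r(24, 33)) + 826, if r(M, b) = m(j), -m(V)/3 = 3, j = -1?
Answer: 1385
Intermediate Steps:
m(V) = -9 (m(V) = -3*3 = -9)
r(M, b) = -9
((808 - 240) + r(24, 33)) + 826 = ((808 - 240) - 9) + 826 = (568 - 9) + 826 = 559 + 826 = 1385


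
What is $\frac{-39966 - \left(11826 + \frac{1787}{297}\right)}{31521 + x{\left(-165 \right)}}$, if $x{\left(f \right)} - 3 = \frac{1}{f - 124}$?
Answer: $- \frac{4445979179}{2705799195} \approx -1.6431$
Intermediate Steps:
$x{\left(f \right)} = 3 + \frac{1}{-124 + f}$ ($x{\left(f \right)} = 3 + \frac{1}{f - 124} = 3 + \frac{1}{-124 + f}$)
$\frac{-39966 - \left(11826 + \frac{1787}{297}\right)}{31521 + x{\left(-165 \right)}} = \frac{-39966 - \left(11826 + \frac{1787}{297}\right)}{31521 + \frac{-371 + 3 \left(-165\right)}{-124 - 165}} = \frac{-39966 - \frac{3514109}{297}}{31521 + \frac{-371 - 495}{-289}} = \frac{-39966 - \frac{3514109}{297}}{31521 - - \frac{866}{289}} = \frac{-39966 - \frac{3514109}{297}}{31521 + \frac{866}{289}} = - \frac{15384011}{297 \cdot \frac{9110435}{289}} = \left(- \frac{15384011}{297}\right) \frac{289}{9110435} = - \frac{4445979179}{2705799195}$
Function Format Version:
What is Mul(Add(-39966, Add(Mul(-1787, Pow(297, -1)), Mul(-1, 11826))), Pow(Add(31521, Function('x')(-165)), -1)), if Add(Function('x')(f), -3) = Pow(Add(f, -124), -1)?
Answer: Rational(-4445979179, 2705799195) ≈ -1.6431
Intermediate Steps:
Function('x')(f) = Add(3, Pow(Add(-124, f), -1)) (Function('x')(f) = Add(3, Pow(Add(f, -124), -1)) = Add(3, Pow(Add(-124, f), -1)))
Mul(Add(-39966, Add(Mul(-1787, Pow(297, -1)), Mul(-1, 11826))), Pow(Add(31521, Function('x')(-165)), -1)) = Mul(Add(-39966, Add(Mul(-1787, Pow(297, -1)), Mul(-1, 11826))), Pow(Add(31521, Mul(Pow(Add(-124, -165), -1), Add(-371, Mul(3, -165)))), -1)) = Mul(Add(-39966, Add(Mul(-1787, Rational(1, 297)), -11826)), Pow(Add(31521, Mul(Pow(-289, -1), Add(-371, -495))), -1)) = Mul(Add(-39966, Add(Rational(-1787, 297), -11826)), Pow(Add(31521, Mul(Rational(-1, 289), -866)), -1)) = Mul(Add(-39966, Rational(-3514109, 297)), Pow(Add(31521, Rational(866, 289)), -1)) = Mul(Rational(-15384011, 297), Pow(Rational(9110435, 289), -1)) = Mul(Rational(-15384011, 297), Rational(289, 9110435)) = Rational(-4445979179, 2705799195)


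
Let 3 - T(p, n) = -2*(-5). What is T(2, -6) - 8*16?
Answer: -135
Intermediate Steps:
T(p, n) = -7 (T(p, n) = 3 - (-2)*(-5) = 3 - 1*10 = 3 - 10 = -7)
T(2, -6) - 8*16 = -7 - 8*16 = -7 - 128 = -135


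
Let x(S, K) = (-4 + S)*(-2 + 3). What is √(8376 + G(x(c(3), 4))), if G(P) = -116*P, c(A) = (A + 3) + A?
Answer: 2*√1949 ≈ 88.295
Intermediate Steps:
c(A) = 3 + 2*A (c(A) = (3 + A) + A = 3 + 2*A)
x(S, K) = -4 + S (x(S, K) = (-4 + S)*1 = -4 + S)
√(8376 + G(x(c(3), 4))) = √(8376 - 116*(-4 + (3 + 2*3))) = √(8376 - 116*(-4 + (3 + 6))) = √(8376 - 116*(-4 + 9)) = √(8376 - 116*5) = √(8376 - 580) = √7796 = 2*√1949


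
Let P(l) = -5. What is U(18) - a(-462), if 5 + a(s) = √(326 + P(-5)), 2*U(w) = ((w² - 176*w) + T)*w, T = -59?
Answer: -26122 - √321 ≈ -26140.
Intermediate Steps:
U(w) = w*(-59 + w² - 176*w)/2 (U(w) = (((w² - 176*w) - 59)*w)/2 = ((-59 + w² - 176*w)*w)/2 = (w*(-59 + w² - 176*w))/2 = w*(-59 + w² - 176*w)/2)
a(s) = -5 + √321 (a(s) = -5 + √(326 - 5) = -5 + √321)
U(18) - a(-462) = (½)*18*(-59 + 18² - 176*18) - (-5 + √321) = (½)*18*(-59 + 324 - 3168) + (5 - √321) = (½)*18*(-2903) + (5 - √321) = -26127 + (5 - √321) = -26122 - √321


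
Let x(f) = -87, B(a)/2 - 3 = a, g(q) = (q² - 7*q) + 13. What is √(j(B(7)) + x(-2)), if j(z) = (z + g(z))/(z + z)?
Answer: I*√31870/20 ≈ 8.9261*I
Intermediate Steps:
g(q) = 13 + q² - 7*q
B(a) = 6 + 2*a
j(z) = (13 + z² - 6*z)/(2*z) (j(z) = (z + (13 + z² - 7*z))/(z + z) = (13 + z² - 6*z)/((2*z)) = (13 + z² - 6*z)*(1/(2*z)) = (13 + z² - 6*z)/(2*z))
√(j(B(7)) + x(-2)) = √((-3 + (6 + 2*7)/2 + 13/(2*(6 + 2*7))) - 87) = √((-3 + (6 + 14)/2 + 13/(2*(6 + 14))) - 87) = √((-3 + (½)*20 + (13/2)/20) - 87) = √((-3 + 10 + (13/2)*(1/20)) - 87) = √((-3 + 10 + 13/40) - 87) = √(293/40 - 87) = √(-3187/40) = I*√31870/20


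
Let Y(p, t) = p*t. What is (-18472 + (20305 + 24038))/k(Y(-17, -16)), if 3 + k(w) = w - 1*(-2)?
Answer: 25871/271 ≈ 95.465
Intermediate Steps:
k(w) = -1 + w (k(w) = -3 + (w - 1*(-2)) = -3 + (w + 2) = -3 + (2 + w) = -1 + w)
(-18472 + (20305 + 24038))/k(Y(-17, -16)) = (-18472 + (20305 + 24038))/(-1 - 17*(-16)) = (-18472 + 44343)/(-1 + 272) = 25871/271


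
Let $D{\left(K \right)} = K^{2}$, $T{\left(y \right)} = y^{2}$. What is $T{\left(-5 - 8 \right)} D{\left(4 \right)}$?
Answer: $2704$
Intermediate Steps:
$T{\left(-5 - 8 \right)} D{\left(4 \right)} = \left(-5 - 8\right)^{2} \cdot 4^{2} = \left(-5 - 8\right)^{2} \cdot 16 = \left(-13\right)^{2} \cdot 16 = 169 \cdot 16 = 2704$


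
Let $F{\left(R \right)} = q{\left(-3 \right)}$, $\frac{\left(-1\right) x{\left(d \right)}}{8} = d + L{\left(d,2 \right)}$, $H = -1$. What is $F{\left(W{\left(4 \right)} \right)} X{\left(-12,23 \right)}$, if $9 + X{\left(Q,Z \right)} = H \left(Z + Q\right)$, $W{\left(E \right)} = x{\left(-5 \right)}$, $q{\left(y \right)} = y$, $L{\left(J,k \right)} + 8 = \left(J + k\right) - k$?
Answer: $60$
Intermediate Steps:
$L{\left(J,k \right)} = -8 + J$ ($L{\left(J,k \right)} = -8 + \left(\left(J + k\right) - k\right) = -8 + J$)
$x{\left(d \right)} = 64 - 16 d$ ($x{\left(d \right)} = - 8 \left(d + \left(-8 + d\right)\right) = - 8 \left(-8 + 2 d\right) = 64 - 16 d$)
$W{\left(E \right)} = 144$ ($W{\left(E \right)} = 64 - -80 = 64 + 80 = 144$)
$X{\left(Q,Z \right)} = -9 - Q - Z$ ($X{\left(Q,Z \right)} = -9 - \left(Z + Q\right) = -9 - \left(Q + Z\right) = -9 - Q - Z$)
$F{\left(R \right)} = -3$
$F{\left(W{\left(4 \right)} \right)} X{\left(-12,23 \right)} = - 3 \left(-9 - -12 - 23\right) = - 3 \left(-9 + 12 - 23\right) = \left(-3\right) \left(-20\right) = 60$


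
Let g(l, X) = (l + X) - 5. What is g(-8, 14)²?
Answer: 1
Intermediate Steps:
g(l, X) = -5 + X + l (g(l, X) = (X + l) - 5 = -5 + X + l)
g(-8, 14)² = (-5 + 14 - 8)² = 1² = 1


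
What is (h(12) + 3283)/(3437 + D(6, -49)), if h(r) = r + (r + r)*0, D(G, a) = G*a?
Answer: 3295/3143 ≈ 1.0484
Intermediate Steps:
h(r) = r (h(r) = r + (2*r)*0 = r + 0 = r)
(h(12) + 3283)/(3437 + D(6, -49)) = (12 + 3283)/(3437 + 6*(-49)) = 3295/(3437 - 294) = 3295/3143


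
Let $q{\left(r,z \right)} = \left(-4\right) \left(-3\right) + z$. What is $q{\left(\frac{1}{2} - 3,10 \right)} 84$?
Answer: $1848$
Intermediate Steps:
$q{\left(r,z \right)} = 12 + z$
$q{\left(\frac{1}{2} - 3,10 \right)} 84 = \left(12 + 10\right) 84 = 22 \cdot 84 = 1848$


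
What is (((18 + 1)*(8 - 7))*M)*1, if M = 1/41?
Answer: 19/41 ≈ 0.46341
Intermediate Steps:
M = 1/41 ≈ 0.024390
(((18 + 1)*(8 - 7))*M)*1 = (((18 + 1)*(8 - 7))*(1/41))*1 = ((19*1)*(1/41))*1 = (19*(1/41))*1 = (19/41)*1 = 19/41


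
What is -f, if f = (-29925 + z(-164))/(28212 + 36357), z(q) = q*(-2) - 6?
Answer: 29603/64569 ≈ 0.45847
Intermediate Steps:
z(q) = -6 - 2*q (z(q) = -2*q - 6 = -6 - 2*q)
f = -29603/64569 (f = (-29925 + (-6 - 2*(-164)))/(28212 + 36357) = (-29925 + (-6 + 328))/64569 = (-29925 + 322)*(1/64569) = -29603*1/64569 = -29603/64569 ≈ -0.45847)
-f = -1*(-29603/64569) = 29603/64569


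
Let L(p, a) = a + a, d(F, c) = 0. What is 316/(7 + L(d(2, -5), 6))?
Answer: 316/19 ≈ 16.632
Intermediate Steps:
L(p, a) = 2*a
316/(7 + L(d(2, -5), 6)) = 316/(7 + 2*6) = 316/(7 + 12) = 316/19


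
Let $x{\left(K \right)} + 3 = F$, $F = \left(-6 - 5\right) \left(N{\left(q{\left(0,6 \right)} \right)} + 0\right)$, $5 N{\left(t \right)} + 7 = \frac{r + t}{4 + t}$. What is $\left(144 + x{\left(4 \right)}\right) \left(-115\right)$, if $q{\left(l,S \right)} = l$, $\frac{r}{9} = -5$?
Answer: $- \frac{83329}{4} \approx -20832.0$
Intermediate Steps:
$r = -45$ ($r = 9 \left(-5\right) = -45$)
$N{\left(t \right)} = - \frac{7}{5} + \frac{-45 + t}{5 \left(4 + t\right)}$ ($N{\left(t \right)} = - \frac{7}{5} + \frac{\left(-45 + t\right) \frac{1}{4 + t}}{5} = - \frac{7}{5} + \frac{\frac{1}{4 + t} \left(-45 + t\right)}{5} = - \frac{7}{5} + \frac{-45 + t}{5 \left(4 + t\right)}$)
$F = \frac{803}{20}$ ($F = \left(-6 - 5\right) \left(\frac{-73 - 0}{5 \left(4 + 0\right)} + 0\right) = - 11 \left(\frac{-73 + 0}{5 \cdot 4} + 0\right) = - 11 \left(\frac{1}{5} \cdot \frac{1}{4} \left(-73\right) + 0\right) = - 11 \left(- \frac{73}{20} + 0\right) = \left(-11\right) \left(- \frac{73}{20}\right) = \frac{803}{20} \approx 40.15$)
$x{\left(K \right)} = \frac{743}{20}$ ($x{\left(K \right)} = -3 + \frac{803}{20} = \frac{743}{20}$)
$\left(144 + x{\left(4 \right)}\right) \left(-115\right) = \left(144 + \frac{743}{20}\right) \left(-115\right) = \frac{3623}{20} \left(-115\right) = - \frac{83329}{4}$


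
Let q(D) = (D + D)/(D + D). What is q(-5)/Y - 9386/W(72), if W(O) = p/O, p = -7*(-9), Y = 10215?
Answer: -767023913/71505 ≈ -10727.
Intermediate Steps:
p = 63
q(D) = 1 (q(D) = (2*D)/((2*D)) = (2*D)*(1/(2*D)) = 1)
W(O) = 63/O
q(-5)/Y - 9386/W(72) = 1/10215 - 9386/(63/72) = 1*(1/10215) - 9386/(63*(1/72)) = 1/10215 - 9386/7/8 = 1/10215 - 9386*8/7 = 1/10215 - 75088/7 = -767023913/71505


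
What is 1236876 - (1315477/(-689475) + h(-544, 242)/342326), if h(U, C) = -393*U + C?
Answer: 145967115670599976/118012609425 ≈ 1.2369e+6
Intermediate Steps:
h(U, C) = C - 393*U
1236876 - (1315477/(-689475) + h(-544, 242)/342326) = 1236876 - (1315477/(-689475) + (242 - 393*(-544))/342326) = 1236876 - (1315477*(-1/689475) + (242 + 213792)*(1/342326)) = 1236876 - (-1315477/689475 + 214034*(1/342326)) = 1236876 - (-1315477/689475 + 107017/171163) = 1236876 - 1*(-151375443676/118012609425) = 1236876 + 151375443676/118012609425 = 145967115670599976/118012609425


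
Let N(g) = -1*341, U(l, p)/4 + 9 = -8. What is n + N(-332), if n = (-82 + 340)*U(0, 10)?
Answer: -17885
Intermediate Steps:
U(l, p) = -68 (U(l, p) = -36 + 4*(-8) = -36 - 32 = -68)
N(g) = -341
n = -17544 (n = (-82 + 340)*(-68) = 258*(-68) = -17544)
n + N(-332) = -17544 - 341 = -17885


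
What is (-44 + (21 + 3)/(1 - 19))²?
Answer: 18496/9 ≈ 2055.1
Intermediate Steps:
(-44 + (21 + 3)/(1 - 19))² = (-44 + 24/(-18))² = (-44 + 24*(-1/18))² = (-44 - 4/3)² = (-136/3)² = 18496/9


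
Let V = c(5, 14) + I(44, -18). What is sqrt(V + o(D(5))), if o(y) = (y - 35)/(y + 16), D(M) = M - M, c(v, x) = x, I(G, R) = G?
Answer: sqrt(893)/4 ≈ 7.4708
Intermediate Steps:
D(M) = 0
V = 58 (V = 14 + 44 = 58)
o(y) = (-35 + y)/(16 + y)
sqrt(V + o(D(5))) = sqrt(58 + (-35 + 0)/(16 + 0)) = sqrt(58 - 35/16) = sqrt(893/16) = sqrt(893)/4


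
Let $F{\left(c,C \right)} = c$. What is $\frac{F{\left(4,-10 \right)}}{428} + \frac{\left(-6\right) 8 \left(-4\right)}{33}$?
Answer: $\frac{6859}{1177} \approx 5.8275$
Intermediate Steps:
$\frac{F{\left(4,-10 \right)}}{428} + \frac{\left(-6\right) 8 \left(-4\right)}{33} = \frac{4}{428} + \frac{\left(-6\right) 8 \left(-4\right)}{33} = 4 \cdot \frac{1}{428} + \left(-48\right) \left(-4\right) \frac{1}{33} = \frac{1}{107} + 192 \cdot \frac{1}{33} = \frac{1}{107} + \frac{64}{11} = \frac{6859}{1177}$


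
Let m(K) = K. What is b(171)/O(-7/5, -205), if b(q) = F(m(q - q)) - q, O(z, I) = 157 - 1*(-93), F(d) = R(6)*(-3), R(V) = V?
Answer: -189/250 ≈ -0.75600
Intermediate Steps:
F(d) = -18 (F(d) = 6*(-3) = -18)
O(z, I) = 250 (O(z, I) = 157 + 93 = 250)
b(q) = -18 - q
b(171)/O(-7/5, -205) = (-18 - 1*171)/250 = (-18 - 171)*(1/250) = -189*1/250 = -189/250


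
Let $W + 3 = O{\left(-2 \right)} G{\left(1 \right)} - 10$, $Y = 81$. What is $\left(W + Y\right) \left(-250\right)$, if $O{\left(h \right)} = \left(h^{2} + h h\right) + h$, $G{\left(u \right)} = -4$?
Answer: $-11000$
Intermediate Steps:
$O{\left(h \right)} = h + 2 h^{2}$ ($O{\left(h \right)} = \left(h^{2} + h^{2}\right) + h = 2 h^{2} + h = h + 2 h^{2}$)
$W = -37$ ($W = -3 + \left(- 2 \left(1 + 2 \left(-2\right)\right) \left(-4\right) - 10\right) = -3 + \left(- 2 \left(1 - 4\right) \left(-4\right) - 10\right) = -3 + \left(\left(-2\right) \left(-3\right) \left(-4\right) - 10\right) = -3 + \left(6 \left(-4\right) - 10\right) = -3 - 34 = -37$)
$\left(W + Y\right) \left(-250\right) = \left(-37 + 81\right) \left(-250\right) = 44 \left(-250\right) = -11000$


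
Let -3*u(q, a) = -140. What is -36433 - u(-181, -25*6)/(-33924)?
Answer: -926964784/25443 ≈ -36433.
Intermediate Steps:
u(q, a) = 140/3 (u(q, a) = -⅓*(-140) = 140/3)
-36433 - u(-181, -25*6)/(-33924) = -36433 - 140/(3*(-33924)) = -36433 - 140*(-1)/(3*33924) = -36433 - 1*(-35/25443) = -36433 + 35/25443 = -926964784/25443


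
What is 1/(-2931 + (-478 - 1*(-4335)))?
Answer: 1/926 ≈ 0.0010799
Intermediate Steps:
1/(-2931 + (-478 - 1*(-4335))) = 1/(-2931 + (-478 + 4335)) = 1/(-2931 + 3857) = 1/926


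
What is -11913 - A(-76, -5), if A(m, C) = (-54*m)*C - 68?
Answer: 8675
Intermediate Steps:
A(m, C) = -68 - 54*C*m (A(m, C) = -54*C*m - 68 = -68 - 54*C*m)
-11913 - A(-76, -5) = -11913 - (-68 - 54*(-5)*(-76)) = -11913 - (-68 - 20520) = -11913 - 1*(-20588) = -11913 + 20588 = 8675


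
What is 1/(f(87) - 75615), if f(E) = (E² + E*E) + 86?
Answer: -1/60391 ≈ -1.6559e-5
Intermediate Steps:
f(E) = 86 + 2*E² (f(E) = (E² + E²) + 86 = 2*E² + 86 = 86 + 2*E²)
1/(f(87) - 75615) = 1/((86 + 2*87²) - 75615) = 1/((86 + 2*7569) - 75615) = 1/((86 + 15138) - 75615) = 1/(15224 - 75615) = 1/(-60391) = -1/60391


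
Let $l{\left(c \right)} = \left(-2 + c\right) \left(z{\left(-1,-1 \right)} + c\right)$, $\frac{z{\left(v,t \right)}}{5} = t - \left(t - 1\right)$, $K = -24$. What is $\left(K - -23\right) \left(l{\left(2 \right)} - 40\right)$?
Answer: $40$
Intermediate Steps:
$z{\left(v,t \right)} = 5$ ($z{\left(v,t \right)} = 5 \left(t - \left(t - 1\right)\right) = 5 \left(t - \left(-1 + t\right)\right) = 5 \cdot 1 = 5$)
$l{\left(c \right)} = \left(-2 + c\right) \left(5 + c\right)$
$\left(K - -23\right) \left(l{\left(2 \right)} - 40\right) = \left(-24 - -23\right) \left(\left(-10 + 2^{2} + 3 \cdot 2\right) - 40\right) = \left(-24 + 23\right) \left(\left(-10 + 4 + 6\right) - 40\right) = - (0 - 40) = \left(-1\right) \left(-40\right) = 40$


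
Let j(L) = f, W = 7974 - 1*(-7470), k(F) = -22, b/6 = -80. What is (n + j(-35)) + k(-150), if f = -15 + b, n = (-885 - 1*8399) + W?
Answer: 5643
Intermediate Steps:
b = -480 (b = 6*(-80) = -480)
W = 15444 (W = 7974 + 7470 = 15444)
n = 6160 (n = (-885 - 1*8399) + 15444 = (-885 - 8399) + 15444 = -9284 + 15444 = 6160)
f = -495 (f = -15 - 480 = -495)
j(L) = -495
(n + j(-35)) + k(-150) = (6160 - 495) - 22 = 5665 - 22 = 5643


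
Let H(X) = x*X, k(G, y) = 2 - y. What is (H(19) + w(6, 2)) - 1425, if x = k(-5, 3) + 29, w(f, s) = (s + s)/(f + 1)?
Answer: -6247/7 ≈ -892.43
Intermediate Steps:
w(f, s) = 2*s/(1 + f) (w(f, s) = (2*s)/(1 + f) = 2*s/(1 + f))
x = 28 (x = (2 - 1*3) + 29 = (2 - 3) + 29 = -1 + 29 = 28)
H(X) = 28*X
(H(19) + w(6, 2)) - 1425 = (28*19 + 2*2/(1 + 6)) - 1425 = (532 + 2*2/7) - 1425 = (532 + 2*2*(1/7)) - 1425 = (532 + 4/7) - 1425 = 3728/7 - 1425 = -6247/7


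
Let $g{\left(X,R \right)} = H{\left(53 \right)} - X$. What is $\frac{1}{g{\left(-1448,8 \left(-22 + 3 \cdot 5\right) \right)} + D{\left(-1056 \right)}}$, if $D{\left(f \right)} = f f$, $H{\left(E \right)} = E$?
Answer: $\frac{1}{1116637} \approx 8.9555 \cdot 10^{-7}$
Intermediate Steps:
$D{\left(f \right)} = f^{2}$
$g{\left(X,R \right)} = 53 - X$
$\frac{1}{g{\left(-1448,8 \left(-22 + 3 \cdot 5\right) \right)} + D{\left(-1056 \right)}} = \frac{1}{\left(53 - -1448\right) + \left(-1056\right)^{2}} = \frac{1}{\left(53 + 1448\right) + 1115136} = \frac{1}{1501 + 1115136} = \frac{1}{1116637}$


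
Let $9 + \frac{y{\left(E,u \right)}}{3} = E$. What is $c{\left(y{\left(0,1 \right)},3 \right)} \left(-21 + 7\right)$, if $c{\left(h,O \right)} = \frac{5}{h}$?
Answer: $\frac{70}{27} \approx 2.5926$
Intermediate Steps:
$y{\left(E,u \right)} = -27 + 3 E$
$c{\left(y{\left(0,1 \right)},3 \right)} \left(-21 + 7\right) = \frac{5}{-27 + 3 \cdot 0} \left(-21 + 7\right) = \frac{5}{-27 + 0} \left(-14\right) = \frac{5}{-27} \left(-14\right) = 5 \left(- \frac{1}{27}\right) \left(-14\right) = \left(- \frac{5}{27}\right) \left(-14\right) = \frac{70}{27}$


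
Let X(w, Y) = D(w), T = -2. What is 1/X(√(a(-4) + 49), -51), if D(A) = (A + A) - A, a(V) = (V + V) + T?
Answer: √39/39 ≈ 0.16013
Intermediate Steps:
a(V) = -2 + 2*V (a(V) = (V + V) - 2 = 2*V - 2 = -2 + 2*V)
D(A) = A (D(A) = 2*A - A = A)
X(w, Y) = w
1/X(√(a(-4) + 49), -51) = 1/(√((-2 + 2*(-4)) + 49)) = 1/(√((-2 - 8) + 49)) = 1/(√(-10 + 49)) = 1/(√39) = √39/39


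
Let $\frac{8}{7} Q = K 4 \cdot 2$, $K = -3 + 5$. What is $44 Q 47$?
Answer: $28952$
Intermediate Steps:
$K = 2$
$Q = 14$ ($Q = \frac{7 \cdot 2 \cdot 4 \cdot 2}{8} = \frac{7 \cdot 8 \cdot 2}{8} = \frac{7}{8} \cdot 16 = 14$)
$44 Q 47 = 44 \cdot 14 \cdot 47 = 616 \cdot 47 = 28952$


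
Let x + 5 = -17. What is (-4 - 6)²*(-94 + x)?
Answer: -11600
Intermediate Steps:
x = -22 (x = -5 - 17 = -22)
(-4 - 6)²*(-94 + x) = (-4 - 6)²*(-94 - 22) = (-10)²*(-116) = 100*(-116) = -11600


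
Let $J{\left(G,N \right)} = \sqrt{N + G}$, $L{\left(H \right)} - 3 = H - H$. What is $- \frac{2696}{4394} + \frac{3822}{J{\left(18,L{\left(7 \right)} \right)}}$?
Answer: $- \frac{1348}{2197} + 182 \sqrt{21} \approx 833.42$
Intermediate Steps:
$L{\left(H \right)} = 3$ ($L{\left(H \right)} = 3 + \left(H - H\right) = 3 + 0 = 3$)
$J{\left(G,N \right)} = \sqrt{G + N}$
$- \frac{2696}{4394} + \frac{3822}{J{\left(18,L{\left(7 \right)} \right)}} = - \frac{2696}{4394} + \frac{3822}{\sqrt{18 + 3}} = \left(-2696\right) \frac{1}{4394} + \frac{3822}{\sqrt{21}} = - \frac{1348}{2197} + 3822 \frac{\sqrt{21}}{21} = - \frac{1348}{2197} + 182 \sqrt{21}$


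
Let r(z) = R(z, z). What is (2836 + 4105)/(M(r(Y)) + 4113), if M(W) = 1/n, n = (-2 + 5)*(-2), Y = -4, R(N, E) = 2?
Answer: 41646/24677 ≈ 1.6876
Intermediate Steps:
r(z) = 2
n = -6 (n = 3*(-2) = -6)
M(W) = -1/6 (M(W) = 1/(-6) = -1/6)
(2836 + 4105)/(M(r(Y)) + 4113) = (2836 + 4105)/(-1/6 + 4113) = 6941/(24677/6) = 6941*(6/24677) = 41646/24677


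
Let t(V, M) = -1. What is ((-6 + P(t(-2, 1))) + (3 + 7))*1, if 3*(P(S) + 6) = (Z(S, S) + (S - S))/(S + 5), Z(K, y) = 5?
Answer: -19/12 ≈ -1.5833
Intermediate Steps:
P(S) = -6 + 5/(3*(5 + S)) (P(S) = -6 + ((5 + (S - S))/(S + 5))/3 = -6 + ((5 + 0)/(5 + S))/3 = -6 + (5/(5 + S))/3 = -6 + 5/(3*(5 + S)))
((-6 + P(t(-2, 1))) + (3 + 7))*1 = ((-6 + (-85 - 18*(-1))/(3*(5 - 1))) + (3 + 7))*1 = ((-6 + (⅓)*(-85 + 18)/4) + 10)*1 = ((-6 + (⅓)*(¼)*(-67)) + 10)*1 = ((-6 - 67/12) + 10)*1 = (-139/12 + 10)*1 = -19/12*1 = -19/12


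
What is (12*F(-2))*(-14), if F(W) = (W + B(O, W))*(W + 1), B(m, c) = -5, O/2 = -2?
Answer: -1176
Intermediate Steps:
O = -4 (O = 2*(-2) = -4)
F(W) = (1 + W)*(-5 + W) (F(W) = (W - 5)*(W + 1) = (-5 + W)*(1 + W) = (1 + W)*(-5 + W))
(12*F(-2))*(-14) = (12*(-5 + (-2)**2 - 4*(-2)))*(-14) = (12*(-5 + 4 + 8))*(-14) = (12*7)*(-14) = 84*(-14) = -1176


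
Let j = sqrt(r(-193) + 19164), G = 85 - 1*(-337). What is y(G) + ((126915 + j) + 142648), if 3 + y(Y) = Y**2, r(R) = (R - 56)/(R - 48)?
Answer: 447644 + 3*sqrt(123680477)/241 ≈ 4.4778e+5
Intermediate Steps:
r(R) = (-56 + R)/(-48 + R)
G = 422 (G = 85 + 337 = 422)
j = 3*sqrt(123680477)/241 (j = sqrt((-56 - 193)/(-48 - 193) + 19164) = sqrt(-249/(-241) + 19164) = sqrt(-1/241*(-249) + 19164) = sqrt(249/241 + 19164) = sqrt(4618773/241) = 3*sqrt(123680477)/241 ≈ 138.44)
y(Y) = -3 + Y**2
y(G) + ((126915 + j) + 142648) = (-3 + 422**2) + ((126915 + 3*sqrt(123680477)/241) + 142648) = (-3 + 178084) + (269563 + 3*sqrt(123680477)/241) = 178081 + (269563 + 3*sqrt(123680477)/241) = 447644 + 3*sqrt(123680477)/241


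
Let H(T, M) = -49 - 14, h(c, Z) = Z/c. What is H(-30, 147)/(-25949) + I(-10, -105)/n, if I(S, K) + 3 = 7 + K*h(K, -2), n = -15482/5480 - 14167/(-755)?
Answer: 625363997/4889254975 ≈ 0.12791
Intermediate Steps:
n = 1318925/82748 (n = -15482*1/5480 - 14167*(-1/755) = -7741/2740 + 14167/755 = 1318925/82748 ≈ 15.939)
H(T, M) = -63
I(S, K) = 2 (I(S, K) = -3 + (7 + K*(-2/K)) = -3 + (7 - 2) = -3 + 5 = 2)
H(-30, 147)/(-25949) + I(-10, -105)/n = -63/(-25949) + 2/(1318925/82748) = -63*(-1/25949) + 2*(82748/1318925) = 9/3707 + 165496/1318925 = 625363997/4889254975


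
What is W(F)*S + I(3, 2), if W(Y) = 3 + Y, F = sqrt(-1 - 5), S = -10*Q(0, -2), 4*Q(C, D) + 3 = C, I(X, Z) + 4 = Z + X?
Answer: 47/2 + 15*I*sqrt(6)/2 ≈ 23.5 + 18.371*I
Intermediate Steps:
I(X, Z) = -4 + X + Z (I(X, Z) = -4 + (Z + X) = -4 + (X + Z) = -4 + X + Z)
Q(C, D) = -3/4 + C/4
S = 15/2 (S = -10*(-3/4 + (1/4)*0) = -10*(-3/4 + 0) = -10*(-3/4) = 15/2 ≈ 7.5000)
F = I*sqrt(6) (F = sqrt(-6) = I*sqrt(6) ≈ 2.4495*I)
W(F)*S + I(3, 2) = (3 + I*sqrt(6))*(15/2) + (-4 + 3 + 2) = (45/2 + 15*I*sqrt(6)/2) + 1 = 47/2 + 15*I*sqrt(6)/2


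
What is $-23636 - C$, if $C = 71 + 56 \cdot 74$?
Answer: $-27851$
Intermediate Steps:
$C = 4215$ ($C = 71 + 4144 = 4215$)
$-23636 - C = -23636 - 4215 = -27851$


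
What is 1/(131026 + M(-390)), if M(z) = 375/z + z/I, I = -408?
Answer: 884/115826979 ≈ 7.6321e-6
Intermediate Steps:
M(z) = 375/z - z/408 (M(z) = 375/z + z/(-408) = 375/z + z*(-1/408) = 375/z - z/408)
1/(131026 + M(-390)) = 1/(131026 + (375/(-390) - 1/408*(-390))) = 1/(131026 + (375*(-1/390) + 65/68)) = 1/(131026 + (-25/26 + 65/68)) = 1/(131026 - 5/884) = 1/(115826979/884) = 884/115826979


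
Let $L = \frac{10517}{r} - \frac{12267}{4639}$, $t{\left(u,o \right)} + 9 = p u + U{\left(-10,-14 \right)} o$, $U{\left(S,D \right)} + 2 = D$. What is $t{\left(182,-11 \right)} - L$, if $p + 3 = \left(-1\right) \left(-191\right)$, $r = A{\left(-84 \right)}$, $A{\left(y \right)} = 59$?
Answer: $\frac{9362596873}{273701} \approx 34207.0$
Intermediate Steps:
$U{\left(S,D \right)} = -2 + D$
$r = 59$
$p = 188$ ($p = -3 - -191 = -3 + 191 = 188$)
$t{\left(u,o \right)} = -9 - 16 o + 188 u$ ($t{\left(u,o \right)} = -9 + \left(188 u + \left(-2 - 14\right) o\right) = -9 - \left(- 188 u + 16 o\right) = -9 - 16 o + 188 u$)
$L = \frac{48064610}{273701}$ ($L = \frac{10517}{59} - \frac{12267}{4639} = \frac{48064610}{273701} \approx 175.61$)
$t{\left(182,-11 \right)} - L = \left(-9 - -176 + 188 \cdot 182\right) - \frac{48064610}{273701} = \left(-9 + 176 + 34216\right) - \frac{48064610}{273701} = 34383 - \frac{48064610}{273701} = \frac{9362596873}{273701}$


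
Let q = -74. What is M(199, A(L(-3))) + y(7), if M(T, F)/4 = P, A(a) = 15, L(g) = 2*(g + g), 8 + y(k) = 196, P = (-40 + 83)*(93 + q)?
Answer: 3456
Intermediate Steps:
P = 817 (P = (-40 + 83)*(93 - 74) = 43*19 = 817)
y(k) = 188 (y(k) = -8 + 196 = 188)
L(g) = 4*g (L(g) = 2*(2*g) = 4*g)
M(T, F) = 3268 (M(T, F) = 4*817 = 3268)
M(199, A(L(-3))) + y(7) = 3268 + 188 = 3456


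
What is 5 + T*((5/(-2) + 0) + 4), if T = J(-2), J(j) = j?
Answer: 2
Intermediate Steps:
T = -2
5 + T*((5/(-2) + 0) + 4) = 5 - 2*((5/(-2) + 0) + 4) = 5 - 2*((5*(-½) + 0) + 4) = 5 - 2*((-5/2 + 0) + 4) = 5 - 2*(-5/2 + 4) = 5 - 2*3/2 = 5 - 3 = 2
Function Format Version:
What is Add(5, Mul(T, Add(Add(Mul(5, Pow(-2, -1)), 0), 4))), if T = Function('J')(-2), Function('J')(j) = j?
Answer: 2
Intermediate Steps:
T = -2
Add(5, Mul(T, Add(Add(Mul(5, Pow(-2, -1)), 0), 4))) = Add(5, Mul(-2, Add(Add(Mul(5, Pow(-2, -1)), 0), 4))) = Add(5, Mul(-2, Add(Add(Mul(5, Rational(-1, 2)), 0), 4))) = Add(5, Mul(-2, Add(Add(Rational(-5, 2), 0), 4))) = Add(5, Mul(-2, Add(Rational(-5, 2), 4))) = Add(5, Mul(-2, Rational(3, 2))) = Add(5, -3) = 2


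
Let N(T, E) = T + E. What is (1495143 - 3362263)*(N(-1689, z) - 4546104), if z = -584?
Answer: 8492365664240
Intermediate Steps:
N(T, E) = E + T
(1495143 - 3362263)*(N(-1689, z) - 4546104) = (1495143 - 3362263)*((-584 - 1689) - 4546104) = -1867120*(-2273 - 4546104) = -1867120*(-4548377) = 8492365664240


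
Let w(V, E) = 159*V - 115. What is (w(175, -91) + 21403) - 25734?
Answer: 23379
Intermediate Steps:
w(V, E) = -115 + 159*V
(w(175, -91) + 21403) - 25734 = ((-115 + 159*175) + 21403) - 25734 = ((-115 + 27825) + 21403) - 25734 = (27710 + 21403) - 25734 = 49113 - 25734 = 23379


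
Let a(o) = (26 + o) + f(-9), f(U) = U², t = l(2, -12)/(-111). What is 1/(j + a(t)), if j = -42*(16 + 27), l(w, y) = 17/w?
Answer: -222/377195 ≈ -0.00058855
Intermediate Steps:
t = -17/222 (t = (17/2)/(-111) = (17*(½))*(-1/111) = (17/2)*(-1/111) = -17/222 ≈ -0.076577)
a(o) = 107 + o (a(o) = (26 + o) + (-9)² = (26 + o) + 81 = 107 + o)
j = -1806 (j = -42*43 = -1806)
1/(j + a(t)) = 1/(-1806 + (107 - 17/222)) = 1/(-1806 + 23737/222) = 1/(-377195/222) = -222/377195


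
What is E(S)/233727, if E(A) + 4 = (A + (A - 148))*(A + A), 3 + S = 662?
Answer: 1542056/233727 ≈ 6.5977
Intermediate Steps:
S = 659 (S = -3 + 662 = 659)
E(A) = -4 + 2*A*(-148 + 2*A) (E(A) = -4 + (A + (A - 148))*(A + A) = -4 + (A + (-148 + A))*(2*A) = -4 + (-148 + 2*A)*(2*A) = -4 + 2*A*(-148 + 2*A))
E(S)/233727 = (-4 - 296*659 + 4*659**2)/233727 = (-4 - 195064 + 4*434281)*(1/233727) = (-4 - 195064 + 1737124)*(1/233727) = 1542056*(1/233727) = 1542056/233727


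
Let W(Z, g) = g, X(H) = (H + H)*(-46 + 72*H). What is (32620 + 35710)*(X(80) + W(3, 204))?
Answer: 62483958520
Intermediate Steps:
X(H) = 2*H*(-46 + 72*H) (X(H) = (2*H)*(-46 + 72*H) = 2*H*(-46 + 72*H))
(32620 + 35710)*(X(80) + W(3, 204)) = (32620 + 35710)*(4*80*(-23 + 36*80) + 204) = 68330*(4*80*(-23 + 2880) + 204) = 68330*(4*80*2857 + 204) = 68330*(914240 + 204) = 68330*914444 = 62483958520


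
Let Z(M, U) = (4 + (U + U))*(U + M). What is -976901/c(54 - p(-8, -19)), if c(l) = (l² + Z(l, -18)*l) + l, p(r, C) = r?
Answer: 976901/83390 ≈ 11.715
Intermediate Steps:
Z(M, U) = (4 + 2*U)*(M + U)
c(l) = l + l² + l*(576 - 32*l) (c(l) = (l² + (2*(-18)² + 4*l + 4*(-18) + 2*l*(-18))*l) + l = (l² + (2*324 + 4*l - 72 - 36*l)*l) + l = (l² + (648 + 4*l - 72 - 36*l)*l) + l = (l² + (576 - 32*l)*l) + l = (l² + l*(576 - 32*l)) + l = l + l² + l*(576 - 32*l))
-976901/c(54 - p(-8, -19)) = -976901*1/((54 - 1*(-8))*(577 - 31*(54 - 1*(-8)))) = -976901*1/((54 + 8)*(577 - 31*(54 + 8))) = -976901*1/(62*(577 - 31*62)) = -976901*1/(62*(577 - 1922)) = -976901/(62*(-1345)) = -976901/(-83390) = -976901*(-1/83390) = 976901/83390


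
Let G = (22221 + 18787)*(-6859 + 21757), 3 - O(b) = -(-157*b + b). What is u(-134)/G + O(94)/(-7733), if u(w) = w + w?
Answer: 203566999595/107372210088 ≈ 1.8959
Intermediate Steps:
u(w) = 2*w
O(b) = 3 - 156*b (O(b) = 3 - (-1)*(-157*b + b) = 3 - (-1)*(-156*b) = 3 - 156*b)
G = 610937184 (G = 41008*14898 = 610937184)
u(-134)/G + O(94)/(-7733) = (2*(-134))/610937184 + (3 - 156*94)/(-7733) = -268*1/610937184 + (3 - 14664)*(-1/7733) = -67/152734296 - 14661*(-1/7733) = -67/152734296 + 14661/7733 = 203566999595/107372210088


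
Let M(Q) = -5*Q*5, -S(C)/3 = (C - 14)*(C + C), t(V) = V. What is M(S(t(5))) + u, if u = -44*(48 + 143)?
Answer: -15154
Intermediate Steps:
S(C) = -6*C*(-14 + C) (S(C) = -3*(C - 14)*(C + C) = -3*(-14 + C)*2*C = -6*C*(-14 + C))
u = -8404 (u = -44*191 = -8404)
M(Q) = -25*Q
M(S(t(5))) + u = -150*5*(14 - 1*5) - 8404 = -150*5*(14 - 5) - 8404 = -150*5*9 - 8404 = -25*270 - 8404 = -6750 - 8404 = -15154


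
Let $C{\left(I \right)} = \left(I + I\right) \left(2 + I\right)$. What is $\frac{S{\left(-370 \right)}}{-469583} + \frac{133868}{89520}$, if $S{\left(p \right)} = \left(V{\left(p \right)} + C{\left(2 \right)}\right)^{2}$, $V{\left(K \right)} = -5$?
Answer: $\frac{15712826281}{10509267540} \approx 1.4951$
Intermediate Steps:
$C{\left(I \right)} = 2 I \left(2 + I\right)$
$S{\left(p \right)} = 121$ ($S{\left(p \right)} = \left(-5 + 2 \cdot 2 \left(2 + 2\right)\right)^{2} = \left(-5 + 2 \cdot 2 \cdot 4\right)^{2} = \left(-5 + 16\right)^{2} = 11^{2} = 121$)
$\frac{S{\left(-370 \right)}}{-469583} + \frac{133868}{89520} = \frac{121}{-469583} + \frac{133868}{89520} = 121 \left(- \frac{1}{469583}\right) + 133868 \cdot \frac{1}{89520} = - \frac{121}{469583} + \frac{33467}{22380} = \frac{15712826281}{10509267540}$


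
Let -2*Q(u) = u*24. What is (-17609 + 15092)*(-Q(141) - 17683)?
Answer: 40249347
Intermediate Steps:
Q(u) = -12*u (Q(u) = -u*24/2 = -12*u)
(-17609 + 15092)*(-Q(141) - 17683) = (-17609 + 15092)*(-(-12)*141 - 17683) = -2517*(-1*(-1692) - 17683) = -2517*(1692 - 17683) = -2517*(-15991) = 40249347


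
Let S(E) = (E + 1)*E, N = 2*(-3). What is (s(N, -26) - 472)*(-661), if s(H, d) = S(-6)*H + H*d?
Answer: 327856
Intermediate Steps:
N = -6
S(E) = E*(1 + E) (S(E) = (1 + E)*E = E*(1 + E))
s(H, d) = 30*H + H*d (s(H, d) = (-6*(1 - 6))*H + H*d = (-6*(-5))*H + H*d = 30*H + H*d)
(s(N, -26) - 472)*(-661) = (-6*(30 - 26) - 472)*(-661) = (-6*4 - 472)*(-661) = (-24 - 472)*(-661) = -496*(-661) = 327856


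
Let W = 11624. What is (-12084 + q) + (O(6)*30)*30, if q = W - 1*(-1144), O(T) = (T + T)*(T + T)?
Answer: 130284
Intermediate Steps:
O(T) = 4*T² (O(T) = (2*T)*(2*T) = 4*T²)
q = 12768 (q = 11624 - 1*(-1144) = 11624 + 1144 = 12768)
(-12084 + q) + (O(6)*30)*30 = (-12084 + 12768) + ((4*6²)*30)*30 = 684 + ((4*36)*30)*30 = 684 + (144*30)*30 = 684 + 4320*30 = 684 + 129600 = 130284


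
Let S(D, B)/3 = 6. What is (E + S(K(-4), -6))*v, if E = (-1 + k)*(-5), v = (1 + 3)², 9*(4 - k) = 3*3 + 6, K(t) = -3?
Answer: 544/3 ≈ 181.33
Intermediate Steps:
k = 7/3 (k = 4 - (3*3 + 6)/9 = 4 - (9 + 6)/9 = 4 - ⅑*15 = 4 - 5/3 = 7/3 ≈ 2.3333)
v = 16 (v = 4² = 16)
E = -20/3 (E = (-1 + 7/3)*(-5) = (4/3)*(-5) = -20/3 ≈ -6.6667)
S(D, B) = 18 (S(D, B) = 3*6 = 18)
(E + S(K(-4), -6))*v = (-20/3 + 18)*16 = (34/3)*16 = 544/3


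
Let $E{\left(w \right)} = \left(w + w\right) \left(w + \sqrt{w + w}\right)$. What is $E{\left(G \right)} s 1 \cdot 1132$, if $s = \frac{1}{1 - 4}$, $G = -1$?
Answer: $- \frac{2264}{3} + \frac{2264 i \sqrt{2}}{3} \approx -754.67 + 1067.3 i$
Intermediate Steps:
$s = - \frac{1}{3}$ ($s = \frac{1}{-3} = - \frac{1}{3} \approx -0.33333$)
$E{\left(w \right)} = 2 w \left(w + \sqrt{2} \sqrt{w}\right)$ ($E{\left(w \right)} = 2 w \left(w + \sqrt{2 w}\right) = 2 w \left(w + \sqrt{2} \sqrt{w}\right)$)
$E{\left(G \right)} s 1 \cdot 1132 = \left(2 \left(-1\right)^{2} + 2 \sqrt{2} \left(-1\right)^{\frac{3}{2}}\right) \left(- \frac{1}{3}\right) 1 \cdot 1132 = \left(2 \cdot 1 + 2 \sqrt{2} \left(- i\right)\right) \left(- \frac{1}{3}\right) 1 \cdot 1132 = \left(2 - 2 i \sqrt{2}\right) \left(- \frac{1}{3}\right) 1 \cdot 1132 = \left(- \frac{2}{3} + \frac{2 i \sqrt{2}}{3}\right) 1 \cdot 1132 = \left(- \frac{2}{3} + \frac{2 i \sqrt{2}}{3}\right) 1132 = - \frac{2264}{3} + \frac{2264 i \sqrt{2}}{3}$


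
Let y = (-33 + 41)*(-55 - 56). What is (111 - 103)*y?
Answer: -7104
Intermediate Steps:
y = -888 (y = 8*(-111) = -888)
(111 - 103)*y = (111 - 103)*(-888) = 8*(-888) = -7104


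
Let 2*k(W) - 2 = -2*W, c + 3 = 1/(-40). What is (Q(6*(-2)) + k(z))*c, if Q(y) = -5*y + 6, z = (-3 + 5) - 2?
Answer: -8107/40 ≈ -202.68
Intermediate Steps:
z = 0 (z = 2 - 2 = 0)
c = -121/40 (c = -3 + 1/(-40) = -3 - 1/40 = -121/40 ≈ -3.0250)
k(W) = 1 - W (k(W) = 1 + (-2*W)/2 = 1 - W)
Q(y) = 6 - 5*y
(Q(6*(-2)) + k(z))*c = ((6 - 30*(-2)) + (1 - 1*0))*(-121/40) = ((6 - 5*(-12)) + (1 + 0))*(-121/40) = ((6 + 60) + 1)*(-121/40) = (66 + 1)*(-121/40) = 67*(-121/40) = -8107/40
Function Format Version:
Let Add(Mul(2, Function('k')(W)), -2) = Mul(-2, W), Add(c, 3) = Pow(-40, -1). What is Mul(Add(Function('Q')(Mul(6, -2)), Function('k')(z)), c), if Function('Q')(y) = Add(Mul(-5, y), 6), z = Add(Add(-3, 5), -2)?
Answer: Rational(-8107, 40) ≈ -202.68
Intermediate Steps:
z = 0 (z = Add(2, -2) = 0)
c = Rational(-121, 40) (c = Add(-3, Pow(-40, -1)) = Add(-3, Rational(-1, 40)) = Rational(-121, 40) ≈ -3.0250)
Function('k')(W) = Add(1, Mul(-1, W)) (Function('k')(W) = Add(1, Mul(Rational(1, 2), Mul(-2, W))) = Add(1, Mul(-1, W)))
Function('Q')(y) = Add(6, Mul(-5, y))
Mul(Add(Function('Q')(Mul(6, -2)), Function('k')(z)), c) = Mul(Add(Add(6, Mul(-5, Mul(6, -2))), Add(1, Mul(-1, 0))), Rational(-121, 40)) = Mul(Add(Add(6, Mul(-5, -12)), Add(1, 0)), Rational(-121, 40)) = Mul(Add(Add(6, 60), 1), Rational(-121, 40)) = Mul(Add(66, 1), Rational(-121, 40)) = Mul(67, Rational(-121, 40)) = Rational(-8107, 40)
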